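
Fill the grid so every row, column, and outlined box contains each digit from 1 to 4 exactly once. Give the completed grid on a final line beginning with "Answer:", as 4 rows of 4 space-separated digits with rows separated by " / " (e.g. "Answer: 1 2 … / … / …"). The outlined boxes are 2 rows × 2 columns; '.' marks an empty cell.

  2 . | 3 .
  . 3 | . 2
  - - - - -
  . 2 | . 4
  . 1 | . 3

Step 1. [r2c1∈{1,4}] 1 has one home in col 1: r2c1, so r2c1=1.
Step 2. [r1c4∈{1}] r1c4 is down to just 1. So r1c4=1.
Step 3. [r2c3∈{4}] nothing but 4 survives at r2c3, so r2c3=4.
Step 4. [r1c2∈{4}] r1c2's peers cover all but 4. So r1c2=4.
Step 5. [r3c3∈{1}] only 1 remains possible at r3c3, so r3c3=1.
Step 6. [r3c1∈{3}] nothing but 3 survives at r3c1 ⇒ r3c1=3.
Step 7. [r4c3∈{2}] nothing but 2 survives at r4c3. So r4c3=2.
Step 8. [r4c1∈{4}] nothing but 4 survives at r4c1. So r4c1=4.

Answer: 2 4 3 1 / 1 3 4 2 / 3 2 1 4 / 4 1 2 3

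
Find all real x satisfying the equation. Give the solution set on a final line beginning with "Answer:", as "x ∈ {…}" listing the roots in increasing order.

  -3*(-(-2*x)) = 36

Step 1. [-3*(-(-2*x)) = 36] leading coefficient -3: divide by -3 ⇒ div: -(-2*x) = -12.
Step 2. [-(-2*x) = -12] flip signs both sides ⇒ neg: -2*x = 12.
Step 3. [-2*x = 12] -2·(inner) — divide through by -2, so div: x = -6.

Answer: x ∈ {-6}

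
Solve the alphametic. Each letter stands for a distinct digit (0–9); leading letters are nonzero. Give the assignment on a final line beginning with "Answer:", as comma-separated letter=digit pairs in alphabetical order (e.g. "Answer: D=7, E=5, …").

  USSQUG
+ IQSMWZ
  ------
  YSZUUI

Step 1. [col 1: G + Z ≡ I (mod 10)] no forcing yet in column 1 (carry-in 0); I=1 is free and consistent — try it, so I=1.
Step 2. [col 1: G + Z ≡ I (mod 10)] column 1 (G + Z ≡ I (mod 10), carry-in 0) doesn't pin G yet; pick G=3 and continue, so G=3.
Step 3. [col 1: G + Z ≡ I (mod 10)] from column 1 (G=3, I=1, carry-in 0, digits 1,3 already taken and all letters distinct): Z must equal 8 ⇒ Z=8.
Step 4. [col 2: U + W ≡ U (mod 10)] column 2 reads U+W+carry(1)=U with nothing yet; with digits 1,3,8 already taken and all letters distinct, the only value for W is 9. So W=9.
Step 5. [col 2: U + W ≡ U (mod 10)] no forcing yet in column 2 (carry-in 1); U=6 is free and consistent — try it ⇒ U=6.
Step 6. [col 3: Q + M ≡ U (mod 10)] column 3 (Q + M ≡ U (mod 10), carry-in 1) doesn't pin M yet; pick M=5 and continue, so M=5.
Step 7. [col 3: Q + M ≡ U (mod 10)] in column 3 we have Q+M≡U with carry-in 1; given M=5, U=6 and digits 1,3,5,6,8,9 already taken and all letters distinct, that pins Q to 0, so Q=0.
Step 8. [col 4: S + S ≡ Z (mod 10)] from column 4 (Z=8, carry-in 0, digits 0,1,3,5,6,8,9 already taken and all letters distinct): S must equal 4, so S=4.
Step 9. [col 6: U + I ≡ Y (mod 10)] column 6 reads U+I+carry(0)=Y with U=6, I=1; with digits 0,1,3,4,5,6,8,9 already taken and all letters distinct, the only value for Y is 7, so Y=7.

Answer: G=3, I=1, M=5, Q=0, S=4, U=6, W=9, Y=7, Z=8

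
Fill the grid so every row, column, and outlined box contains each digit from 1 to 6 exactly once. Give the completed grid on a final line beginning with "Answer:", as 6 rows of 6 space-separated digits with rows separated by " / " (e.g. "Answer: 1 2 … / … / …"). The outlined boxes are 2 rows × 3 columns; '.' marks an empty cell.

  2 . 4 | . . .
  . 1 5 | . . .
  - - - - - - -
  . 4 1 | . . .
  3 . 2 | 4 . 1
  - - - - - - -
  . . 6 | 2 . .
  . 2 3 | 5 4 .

Step 1. [r2c1∈{6}] r2c1 is down to just 6, so r2c1=6.
Step 2. [r2c4∈{3}] r2c4's peers cover all but 3 ⇒ r2c4=3.
Step 3. [r3c1∈{5}] r3c1 is down to just 5, so r3c1=5.
Step 4. [r3c4∈{6}] only 6 remains possible at r3c4. So r3c4=6.
Step 5. [r5c5∈{1,3}] in box 6, 1 fits only at r5c5. So r5c5=1.
Step 6. [r2c5∈{2}] r2c5 is down to just 2, so r2c5=2.
Step 7. [r1c5∈{5,6}] in col 5, 6 fits only at r1c5. So r1c5=6.
Step 8. [r3c6∈{2,3}] in row 3, 2 fits only at r3c6 ⇒ r3c6=2.
Step 9. [r5c2∈{5}] r5c2 has the single candidate 5 ⇒ r5c2=5.
Step 10. [r1c4∈{1}] r1c4 has the single candidate 1, so r1c4=1.
Step 11. [r4c5∈{5}] r4c5's peers cover all but 5, so r4c5=5.
Step 12. [r1c2∈{3}] only 3 remains possible at r1c2, so r1c2=3.
Step 13. [r4c2∈{6}] only 6 remains possible at r4c2. So r4c2=6.
Step 14. [r5c1∈{4}] r5c1 is down to just 4 ⇒ r5c1=4.
Step 15. [r1c6∈{5}] nothing but 5 survives at r1c6, so r1c6=5.
Step 16. [r6c6∈{6}] only 6 remains possible at r6c6. So r6c6=6.
Step 17. [r2c6∈{4}] r2c6's peers cover all but 4. So r2c6=4.
Step 18. [r6c1∈{1}] r6c1 is down to just 1 ⇒ r6c1=1.
Step 19. [r3c5∈{3}] r3c5 has the single candidate 3 ⇒ r3c5=3.
Step 20. [r5c6∈{3}] r5c6 has the single candidate 3 ⇒ r5c6=3.

Answer: 2 3 4 1 6 5 / 6 1 5 3 2 4 / 5 4 1 6 3 2 / 3 6 2 4 5 1 / 4 5 6 2 1 3 / 1 2 3 5 4 6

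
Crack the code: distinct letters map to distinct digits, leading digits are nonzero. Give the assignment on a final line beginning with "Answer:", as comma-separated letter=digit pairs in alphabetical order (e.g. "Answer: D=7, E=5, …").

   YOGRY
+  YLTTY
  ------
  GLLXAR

Step 1. [col 1: Y + Y ≡ R (mod 10)] no forcing yet in column 1 (carry-in 0); Y=7 is free and consistent — try it ⇒ Y=7.
Step 2. [G] the sum has 6 digits but both addends have 5; that extra leading digit G is the final carry, namely 1, so G=1.
Step 3. [col 1: Y + Y ≡ R (mod 10)] in column 1 we have Y+Y≡R with carry-in 0; given Y=7 and digits 1,7 already taken and all letters distinct, that pins R to 4. So R=4.
Step 4. [col 2: R + T ≡ A (mod 10)] T=8 is one option consistent with column 2 (R + T ≡ A (mod 10), carry-in 1) — take it, so T=8.
Step 5. [col 2: R + T ≡ A (mod 10)] from column 2 (R=4, T=8, carry-in 1, digits 1,4,7,8 already taken and all letters distinct): A must equal 3, so A=3.
Step 6. [col 3: G + T ≡ X (mod 10)] column 3: given G=1, T=8, carry-in 1, and digits 1,3,4,7,8 already taken and all letters distinct, G+T≡X (mod 10) forces X=0, so X=0.
Step 7. [col 4: O + L ≡ L (mod 10)] column 4 reads O+L+carry(1)=L with nothing yet; with digits 0,1,3,4,7,8 already taken and all letters distinct, the only value for O is 9 ⇒ O=9.
Step 8. [col 4: O + L ≡ L (mod 10)] column 4 (O + L ≡ L (mod 10), carry-in 1) doesn't pin L yet; pick L=5 and continue, so L=5.

Answer: A=3, G=1, L=5, O=9, R=4, T=8, X=0, Y=7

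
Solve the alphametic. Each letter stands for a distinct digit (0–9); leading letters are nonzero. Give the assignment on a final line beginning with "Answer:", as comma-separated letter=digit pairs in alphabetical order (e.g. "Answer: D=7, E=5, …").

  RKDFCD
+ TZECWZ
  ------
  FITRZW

Step 1. [col 1: D + Z ≡ W (mod 10)] no forcing yet in column 1 (carry-in 0); D=5 is free and consistent — try it, so D=5.
Step 2. [col 1: D + Z ≡ W (mod 10)] several values work for Z in column 1 (D + Z ≡ W (mod 10), carry-in 0); try Z=7 ⇒ Z=7.
Step 3. [col 1: D + Z ≡ W (mod 10)] column 1: given D=5, Z=7, carry-in 0, and digits 5,7 already taken and all letters distinct, D+Z≡W (mod 10) forces W=2, so W=2.
Step 4. [col 2: C + W ≡ Z (mod 10)] in column 2 we have C+W≡Z with carry-in 1; given W=2, Z=7 and digits 2,5,7 already taken and all letters distinct, that pins C to 4 ⇒ C=4.
Step 5. [col 3: F + C ≡ R (mod 10)] no forcing yet in column 3 (carry-in 0); R=3 is free and consistent — try it, so R=3.
Step 6. [col 3: F + C ≡ R (mod 10)] column 3 reads F+C+carry(0)=R with C=4, R=3; with digits 2,3,4,5,7 already taken and all letters distinct, the only value for F is 9, so F=9.
Step 7. [col 4: D + E ≡ T (mod 10)] from column 4 (D=5, carry-in 1, digits 2,3,4,5,7,9 already taken and all letters distinct): E must equal 0 ⇒ E=0.
Step 8. [col 4: D + E ≡ T (mod 10)] from column 4 (D=5, E=0, carry-in 1, digits 0,2,3,4,5,7,9 already taken and all letters distinct): T must equal 6, so T=6.
Step 9. [col 5: K + Z ≡ I (mod 10)] in column 5 we have K+Z≡I with carry-in 0; given Z=7 and digits 0,2,3,4,5,6,7,9 already taken and all letters distinct, that pins K to 1 ⇒ K=1.
Step 10. [col 5: K + Z ≡ I (mod 10)] from column 5 (K=1, Z=7, carry-in 0, digits 0,1,2,3,4,5,6,7,9 already taken and all letters distinct): I must equal 8 ⇒ I=8.

Answer: C=4, D=5, E=0, F=9, I=8, K=1, R=3, T=6, W=2, Z=7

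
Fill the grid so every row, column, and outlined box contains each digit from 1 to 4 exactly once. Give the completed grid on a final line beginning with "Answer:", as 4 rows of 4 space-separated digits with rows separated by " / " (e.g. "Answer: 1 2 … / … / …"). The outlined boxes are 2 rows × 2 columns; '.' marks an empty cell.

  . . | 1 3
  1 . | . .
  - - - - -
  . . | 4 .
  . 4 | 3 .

Step 1. [r4c1∈{2}] r4c1's peers cover all but 2, so r4c1=2.
Step 2. [r3c2∈{1,3}] in col 2, 1 fits only at r3c2, so r3c2=1.
Step 3. [r2c3∈{2}] nothing but 2 survives at r2c3. So r2c3=2.
Step 4. [r2c4∈{4}] r2c4 has the single candidate 4. So r2c4=4.
Step 5. [r3c4∈{2}] r3c4 is down to just 2 ⇒ r3c4=2.
Step 6. [r3c1∈{3}] r3c1's peers cover all but 3, so r3c1=3.
Step 7. [r4c4∈{1}] r4c4 has the single candidate 1. So r4c4=1.
Step 8. [r1c1∈{4}] r1c1 has the single candidate 4. So r1c1=4.
Step 9. [r1c2∈{2}] r1c2 has the single candidate 2, so r1c2=2.
Step 10. [r2c2∈{3}] r2c2 has the single candidate 3 ⇒ r2c2=3.

Answer: 4 2 1 3 / 1 3 2 4 / 3 1 4 2 / 2 4 3 1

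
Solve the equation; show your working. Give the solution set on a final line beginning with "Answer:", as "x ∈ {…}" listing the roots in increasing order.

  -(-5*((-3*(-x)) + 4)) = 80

Step 1. [-(-5*((-3*(-x)) + 4)) = 80] LHS negated; negate both sides ⇒ neg: -5*((-3*(-x)) + 4) = -80.
Step 2. [-5*((-3*(-x)) + 4) = -80] leading coefficient -5: divide by -5. So div: (-3*(-x)) + 4 = 16.
Step 3. [(-3*(-x)) + 4 = 16] +4 is outermost — subtract 4 both sides, so sub: -3*(-x) = 12.
Step 4. [-3*(-x) = 12] divide by the outer -3 ⇒ div: -x = -4.
Step 5. [-x = -4] flip signs both sides ⇒ neg: x = 4.

Answer: x ∈ {4}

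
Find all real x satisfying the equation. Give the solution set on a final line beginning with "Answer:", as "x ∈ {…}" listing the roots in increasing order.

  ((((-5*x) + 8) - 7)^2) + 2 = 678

Step 1. [((((-5*x) + 8) - 7)^2) + 2 = 678] the outer +2 inverts by subtracting 2 ⇒ sub: (((-5*x) + 8) - 7)^2 = 676.
Step 2. [(((-5*x) + 8) - 7)^2 = 676] 676 ≥ 0, LHS is (·)² — take ±√, so sqrt: ((-5*x) + 8) - 7 = 26 or -26.
Step 3. [((-5*x) + 8) - 7 = 26 or -26] 7 comes off first (add 7) ⇒ sub: (-5*x) + 8 = 33 or -19.
Step 4. [(-5*x) + 8 = 33 or -19] peel the +8: subtract 8 from each side ⇒ sub: -5*x = 25 or -27.
Step 5. [-5*x = 25 or -27] -5 out front; divide by -5, so div: x = -5 or 27/5.

Answer: x ∈ {-5, 27/5}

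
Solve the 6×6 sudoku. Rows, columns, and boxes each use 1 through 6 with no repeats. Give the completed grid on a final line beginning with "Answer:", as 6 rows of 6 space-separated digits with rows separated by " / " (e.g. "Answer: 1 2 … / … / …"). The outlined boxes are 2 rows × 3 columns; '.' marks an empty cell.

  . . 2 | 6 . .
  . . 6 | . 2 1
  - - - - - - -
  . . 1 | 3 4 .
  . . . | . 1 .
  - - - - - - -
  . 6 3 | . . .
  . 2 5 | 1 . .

Step 1. [r3c2∈{5}] nothing but 5 survives at r3c2 ⇒ r3c2=5.
Step 2. [r6c1∈{4}] r6c1 is down to just 4. So r6c1=4.
Step 3. [r5c5∈{5}] r5c5 is down to just 5 ⇒ r5c5=5.
Step 4. [r1c5∈{3}] nothing but 3 survives at r1c5. So r1c5=3.
Step 5. [r1c2∈{1,4}] across col 2, 1 lands solely at r1c2 ⇒ r1c2=1.
Step 6. [r2c2∈{3,4}] 4 has one home in box 1: r2c2. So r2c2=4.
Step 7. [r2c4∈{5}] r2c4's peers cover all but 5. So r2c4=5.
Step 8. [r4c4∈{2}] only 2 remains possible at r4c4, so r4c4=2.
Step 9. [r3c6∈{6}] nothing but 6 survives at r3c6. So r3c6=6.
Step 10. [r5c4∈{4}] nothing but 4 survives at r5c4. So r5c4=4.
Step 11. [r4c2∈{3}] nothing but 3 survives at r4c2. So r4c2=3.
Step 12. [r1c1∈{5}] r1c1 is down to just 5 ⇒ r1c1=5.
Step 13. [r2c1∈{3}] r2c1 has the single candidate 3 ⇒ r2c1=3.
Step 14. [r5c6∈{2}] nothing but 2 survives at r5c6. So r5c6=2.
Step 15. [r5c1∈{1}] r5c1 has the single candidate 1 ⇒ r5c1=1.
Step 16. [r4c1∈{6}] r4c1 has the single candidate 6 ⇒ r4c1=6.
Step 17. [r3c1∈{2}] nothing but 2 survives at r3c1. So r3c1=2.
Step 18. [r1c6∈{4}] only 4 remains possible at r1c6. So r1c6=4.
Step 19. [r6c5∈{6}] only 6 remains possible at r6c5 ⇒ r6c5=6.
Step 20. [r4c6∈{5}] r4c6 has the single candidate 5, so r4c6=5.
Step 21. [r4c3∈{4}] nothing but 4 survives at r4c3. So r4c3=4.
Step 22. [r6c6∈{3}] r6c6's peers cover all but 3, so r6c6=3.

Answer: 5 1 2 6 3 4 / 3 4 6 5 2 1 / 2 5 1 3 4 6 / 6 3 4 2 1 5 / 1 6 3 4 5 2 / 4 2 5 1 6 3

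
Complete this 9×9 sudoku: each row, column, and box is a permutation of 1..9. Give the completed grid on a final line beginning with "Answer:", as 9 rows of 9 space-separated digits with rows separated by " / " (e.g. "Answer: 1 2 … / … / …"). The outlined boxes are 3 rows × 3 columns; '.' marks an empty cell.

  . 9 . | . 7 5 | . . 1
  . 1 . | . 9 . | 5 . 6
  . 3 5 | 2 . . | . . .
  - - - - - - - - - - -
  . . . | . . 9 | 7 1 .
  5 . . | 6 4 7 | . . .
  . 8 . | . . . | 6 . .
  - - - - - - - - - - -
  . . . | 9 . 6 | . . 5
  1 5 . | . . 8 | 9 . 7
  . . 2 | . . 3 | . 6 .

Step 1. [r6c6∈{1,2}] 2 has one home in col 6: r6c6, so r6c6=2.
Step 2. [r2c6∈{4}] r2c6 is down to just 4, so r2c6=4.
Step 3. [r5c2∈{2}] nothing but 2 survives at r5c2, so r5c2=2.
Step 4. [r9c4∈{1,4,5,7}] r9c4 is the only open cell in col 4 admitting 7. So r9c4=7.
Step 5. [r9c2∈{4}] r9c2's peers cover all but 4, so r9c2=4.
Step 6. [r9c9∈{8}] r9c9's peers cover all but 8. So r9c9=8.
Step 7. [r6c8∈{3,4,5,9}] col 8 places 5 nowhere but r6c8. So r6c8=5.
Step 8. [r3c5∈{1,6,8}] across col 5, 6 lands solely at r3c5 ⇒ r3c5=6.
Step 9. [r5c3∈{1,3,9}] row 5 places 1 nowhere but r5c3. So r5c3=1.
Step 10. [r6c3∈{3,4,7,9}] 9 has one home in col 3: r6c3. So r6c3=9.
Step 11. [r6c1∈{3,4,7}] in row 6, 7 fits only at r6c1, so r6c1=7.
Step 12. [r3c8∈{4,7,8,9}] across row 3, 7 lands solely at r3c8. So r3c8=7.
Step 13. [r5c8∈{3,8,9}] across col 8, 9 lands solely at r5c8. So r5c8=9.
Step 14. [r4c5∈{3,5,8}] in col 5, 8 fits only at r4c5, so r4c5=8.
Step 15. [r6c5∈{1,3}] in col 5, 3 fits only at r6c5, so r6c5=3.
Step 16. [r8c3∈{3,6}] r8c3 is the only open cell in row 8 admitting 6 ⇒ r8c3=6.
Step 17. [r8c8∈{2,3,4}] r8c8 is the only open cell in row 8 admitting 3, so r8c8=3.
Step 18. [r1c7∈{2,3,4,8}] 3 has one home in box 3: r1c7, so r1c7=3.
Step 19. [r1c1∈{2,4,6,8}] across row 1, 6 lands solely at r1c1, so r1c1=6.
Step 20. [r1c8∈{2,4,8}] in row 1, 2 fits only at r1c8. So r1c8=2.
Step 21. [r2c8∈{8}] r2c8 has the single candidate 8 ⇒ r2c8=8.
Step 22. [r3c7∈{4}] only 4 remains possible at r3c7 ⇒ r3c7=4.
Step 23. [r4c1∈{3,4}] r4c1 is the only open cell in col 1 admitting 4 ⇒ r4c1=4.
Step 24. [r7c7∈{1,2}] across col 7, 2 lands solely at r7c7. So r7c7=2.
Step 25. [r4c3∈{3}] r4c3 has the single candidate 3. So r4c3=3.
Step 26. [r3c1∈{8}] r3c1 is down to just 8, so r3c1=8.
Step 27. [r9c5∈{1,5}] 5 has one home in row 9: r9c5. So r9c5=5.
Step 28. [r7c2∈{7}] r7c2 has the single candidate 7, so r7c2=7.
Step 29. [r3c9∈{9}] r3c9 has the single candidate 9. So r3c9=9.
Step 30. [r2c3∈{7}] r2c3 has the single candidate 7 ⇒ r2c3=7.
Step 31. [r7c8∈{4}] r7c8 is down to just 4, so r7c8=4.
Step 32. [r2c1∈{2}] r2c1 has the single candidate 2. So r2c1=2.
Step 33. [r7c5∈{1}] r7c5 has the single candidate 1 ⇒ r7c5=1.
Step 34. [r4c4∈{5}] r4c4 is down to just 5. So r4c4=5.
Step 35. [r9c7∈{1}] r9c7 has the single candidate 1. So r9c7=1.
Step 36. [r2c4∈{3}] r2c4 has the single candidate 3. So r2c4=3.
Step 37. [r6c4∈{1}] r6c4 has the single candidate 1. So r6c4=1.
Step 38. [r8c4∈{4}] r8c4 is down to just 4. So r8c4=4.
Step 39. [r7c3∈{8}] r7c3 is down to just 8, so r7c3=8.
Step 40. [r5c9∈{3}] r5c9 has the single candidate 3, so r5c9=3.
Step 41. [r4c2∈{6}] r4c2 has the single candidate 6 ⇒ r4c2=6.
Step 42. [r4c9∈{2}] r4c9's peers cover all but 2 ⇒ r4c9=2.
Step 43. [r3c6∈{1}] r3c6's peers cover all but 1 ⇒ r3c6=1.
Step 44. [r1c3∈{4}] nothing but 4 survives at r1c3, so r1c3=4.
Step 45. [r1c4∈{8}] r1c4 is down to just 8. So r1c4=8.
Step 46. [r9c1∈{9}] nothing but 9 survives at r9c1. So r9c1=9.
Step 47. [r6c9∈{4}] r6c9 has the single candidate 4. So r6c9=4.
Step 48. [r7c1∈{3}] r7c1 is down to just 3. So r7c1=3.
Step 49. [r5c7∈{8}] r5c7 is down to just 8, so r5c7=8.
Step 50. [r8c5∈{2}] nothing but 2 survives at r8c5 ⇒ r8c5=2.

Answer: 6 9 4 8 7 5 3 2 1 / 2 1 7 3 9 4 5 8 6 / 8 3 5 2 6 1 4 7 9 / 4 6 3 5 8 9 7 1 2 / 5 2 1 6 4 7 8 9 3 / 7 8 9 1 3 2 6 5 4 / 3 7 8 9 1 6 2 4 5 / 1 5 6 4 2 8 9 3 7 / 9 4 2 7 5 3 1 6 8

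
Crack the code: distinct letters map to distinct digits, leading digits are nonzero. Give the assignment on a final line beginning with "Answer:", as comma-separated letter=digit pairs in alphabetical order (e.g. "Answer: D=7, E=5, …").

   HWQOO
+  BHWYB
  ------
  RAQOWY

Step 1. [col 1: O + B ≡ Y (mod 10)] several values work for B in column 1 (O + B ≡ Y (mod 10), carry-in 0); try B=6 ⇒ B=6.
Step 2. [R] adding two 5-digit numbers gives at most 5+1 digits, and here it does — R is that final carry and must be 1. So R=1.
Step 3. [col 1: O + B ≡ Y (mod 10)] column 1 (O + B ≡ Y (mod 10), carry-in 0) doesn't pin Y yet; pick Y=9 and continue. So Y=9.
Step 4. [col 1: O + B ≡ Y (mod 10)] from column 1 (B=6, Y=9, carry-in 0, digits 1,6,9 already taken and all letters distinct): O must equal 3, so O=3.
Step 5. [col 2: O + Y ≡ W (mod 10)] in column 2 we have O+Y≡W with carry-in 0; given O=3, Y=9 and digits 1,3,6,9 already taken and all letters distinct, that pins W to 2 ⇒ W=2.
Step 6. [col 3: Q + W ≡ O (mod 10)] from column 3 (W=2, O=3, carry-in 1, digits 1,2,3,6,9 already taken and all letters distinct): Q must equal 0. So Q=0.
Step 7. [col 4: W + H ≡ Q (mod 10)] from column 4 (W=2, Q=0, carry-in 0, digits 0,1,2,3,6,9 already taken and all letters distinct): H must equal 8, so H=8.
Step 8. [col 5: H + B ≡ A (mod 10)] column 5: given H=8, B=6, carry-in 1, and digits 0,1,2,3,6,8,9 already taken and all letters distinct, H+B≡A (mod 10) forces A=5, so A=5.

Answer: A=5, B=6, H=8, O=3, Q=0, R=1, W=2, Y=9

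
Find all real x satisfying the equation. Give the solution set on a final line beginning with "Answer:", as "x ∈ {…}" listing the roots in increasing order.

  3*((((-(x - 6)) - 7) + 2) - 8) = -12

Step 1. [3*((((-(x - 6)) - 7) + 2) - 8) = -12] 3·(inner) — divide through by 3, so div: (((-(x - 6)) - 7) + 2) - 8 = -4.
Step 2. [(((-(x - 6)) - 7) + 2) - 8 = -4] 8 comes off first (add 8), so sub: ((-(x - 6)) - 7) + 2 = 4.
Step 3. [((-(x - 6)) - 7) + 2 = 4] 2 comes off first (subtract 2), so sub: (-(x - 6)) - 7 = 2.
Step 4. [(-(x - 6)) - 7 = 2] the outer -7 inverts by adding 7 ⇒ sub: -(x - 6) = 9.
Step 5. [-(x - 6) = 9] leading − — multiply by −1. So neg: x - 6 = -9.
Step 6. [x - 6 = -9] the outer -6 inverts by adding 6, so sub: x = -3.

Answer: x ∈ {-3}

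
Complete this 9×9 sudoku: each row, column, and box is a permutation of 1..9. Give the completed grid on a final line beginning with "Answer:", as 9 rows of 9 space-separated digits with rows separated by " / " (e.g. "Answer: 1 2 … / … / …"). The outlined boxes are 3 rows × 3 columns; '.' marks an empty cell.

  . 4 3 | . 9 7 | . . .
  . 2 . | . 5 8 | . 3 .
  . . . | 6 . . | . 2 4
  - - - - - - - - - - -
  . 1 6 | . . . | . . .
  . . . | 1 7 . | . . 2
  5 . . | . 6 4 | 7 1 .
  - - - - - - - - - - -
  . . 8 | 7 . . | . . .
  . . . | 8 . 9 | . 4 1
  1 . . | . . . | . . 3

Step 1. [r4c1∈{2,3,4,7,8,9}] 7 has one home in row 4: r4c1 ⇒ r4c1=7.
Step 2. [r9c8∈{5,6,7,8,9}] across col 8, 7 lands solely at r9c8, so r9c8=7.
Step 3. [r9c7∈{2,5,6,8,9}] 8 has one home in row 9: r9c7, so r9c7=8.
Step 4. [r6c3∈{2,9}] box 4 places 2 nowhere but r6c3 ⇒ r6c3=2.
Step 5. [r4c5∈{2,3,8}] r4c5 is the only open cell in col 5 admitting 8, so r4c5=8.
Step 6. [r1c7∈{1,5,6}] row 1 places 1 nowhere but r1c7 ⇒ r1c7=1.
Step 7. [r4c7∈{3,4,5,9}] r4c7 is the only open cell in row 4 admitting 4, so r4c7=4.
Step 8. [r5c7∈{3,5,6,9}] across col 7, 3 lands solely at r5c7. So r5c7=3.
Step 9. [r6c2∈{3,8,9}] 3 has one home in box 4: r6c2. So r6c2=3.
Step 10. [r5c6∈{5}] r5c6 is down to just 5. So r5c6=5.
Step 11. [r9c4∈{2,4,5}] in col 4, 5 fits only at r9c4. So r9c4=5.
Step 12. [r5c8∈{6,8,9}] in row 5, 6 fits only at r5c8, so r5c8=6.
Step 13. [r1c8∈{5,8}] in col 8, 8 fits only at r1c8, so r1c8=8.
Step 14. [r1c9∈{5,6}] in row 1, 5 fits only at r1c9, so r1c9=5.
Step 15. [r3c7∈{9}] r3c7 has the single candidate 9. So r3c7=9.
Step 16. [r4c9∈{9}] r4c9 is down to just 9. So r4c9=9.
Step 17. [r7c9∈{6}] r7c9 has the single candidate 6. So r7c9=6.
Step 18. [r7c8∈{5,9}] across col 8, 9 lands solely at r7c8, so r7c8=9.
Step 19. [r7c2∈{5}] r7c2 has the single candidate 5 ⇒ r7c2=5.
Step 20. [r7c7∈{2}] r7c7 has the single candidate 2. So r7c7=2.
Step 21. [r8c3∈{7}] r8c3's peers cover all but 7 ⇒ r8c3=7.
Step 22. [r8c1∈{2,3,6}] r8c1 is the only open cell in col 1 admitting 2 ⇒ r8c1=2.
Step 23. [r7c1∈{3,4}] col 1 places 3 nowhere but r7c1, so r7c1=3.
Step 24. [r5c1∈{4,8,9}] in col 1, 4 fits only at r5c1. So r5c1=4.
Step 25. [r5c3∈{9}] only 9 remains possible at r5c3 ⇒ r5c3=9.
Step 26. [r9c5∈{2,4}] r9c5 is the only open cell in col 5 admitting 2. So r9c5=2.
Step 27. [r4c6∈{2,3}] across col 6, 2 lands solely at r4c6 ⇒ r4c6=2.
Step 28. [r7c6∈{1}] r7c6's peers cover all but 1, so r7c6=1.
Step 29. [r3c5∈{1,3}] in col 5, 1 fits only at r3c5. So r3c5=1.
Step 30. [r2c1∈{6,9}] 9 has one home in row 2: r2c1. So r2c1=9.
Step 31. [r9c6∈{6}] nothing but 6 survives at r9c6, so r9c6=6.
Step 32. [r5c2∈{8}] nothing but 8 survives at r5c2. So r5c2=8.
Step 33. [r2c4∈{4}] only 4 remains possible at r2c4 ⇒ r2c4=4.
Step 34. [r7c5∈{4}] nothing but 4 survives at r7c5, so r7c5=4.
Step 35. [r3c3∈{5}] nothing but 5 survives at r3c3. So r3c3=5.
Step 36. [r2c9∈{7}] r2c9's peers cover all but 7 ⇒ r2c9=7.
Step 37. [r1c4∈{2}] only 2 remains possible at r1c4. So r1c4=2.
Step 38. [r9c3∈{4}] nothing but 4 survives at r9c3. So r9c3=4.
Step 39. [r4c8∈{5}] r4c8's peers cover all but 5 ⇒ r4c8=5.
Step 40. [r1c1∈{6}] nothing but 6 survives at r1c1 ⇒ r1c1=6.
Step 41. [r8c2∈{6}] only 6 remains possible at r8c2. So r8c2=6.
Step 42. [r2c3∈{1}] r2c3 has the single candidate 1, so r2c3=1.
Step 43. [r8c7∈{5}] r8c7 has the single candidate 5, so r8c7=5.
Step 44. [r4c4∈{3}] r4c4 has the single candidate 3 ⇒ r4c4=3.
Step 45. [r9c2∈{9}] r9c2 has the single candidate 9, so r9c2=9.
Step 46. [r3c1∈{8}] r3c1 is down to just 8, so r3c1=8.
Step 47. [r2c7∈{6}] r2c7 is down to just 6, so r2c7=6.
Step 48. [r3c2∈{7}] r3c2 is down to just 7, so r3c2=7.
Step 49. [r8c5∈{3}] r8c5 is down to just 3 ⇒ r8c5=3.
Step 50. [r6c4∈{9}] r6c4 is down to just 9, so r6c4=9.
Step 51. [r3c6∈{3}] nothing but 3 survives at r3c6 ⇒ r3c6=3.
Step 52. [r6c9∈{8}] r6c9 has the single candidate 8, so r6c9=8.

Answer: 6 4 3 2 9 7 1 8 5 / 9 2 1 4 5 8 6 3 7 / 8 7 5 6 1 3 9 2 4 / 7 1 6 3 8 2 4 5 9 / 4 8 9 1 7 5 3 6 2 / 5 3 2 9 6 4 7 1 8 / 3 5 8 7 4 1 2 9 6 / 2 6 7 8 3 9 5 4 1 / 1 9 4 5 2 6 8 7 3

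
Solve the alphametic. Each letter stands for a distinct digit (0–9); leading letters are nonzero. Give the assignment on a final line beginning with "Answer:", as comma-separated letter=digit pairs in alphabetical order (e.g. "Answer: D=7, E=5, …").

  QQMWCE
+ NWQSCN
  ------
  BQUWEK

Step 1. [col 1: E + N ≡ K (mod 10)] column 1 (E + N ≡ K (mod 10), carry-in 0) doesn't pin K yet; pick K=5 and continue. So K=5.
Step 2. [col 1: E + N ≡ K (mod 10)] N=1 is one option consistent with column 1 (E + N ≡ K (mod 10), carry-in 0) — take it. So N=1.
Step 3. [col 1: E + N ≡ K (mod 10)] column 1 reads E+N+carry(0)=K with N=1, K=5; with digits 1,5 already taken and all letters distinct, the only value for E is 4 ⇒ E=4.
Step 4. [col 2: C + C ≡ E (mod 10)] several values work for C in column 2 (C + C ≡ E (mod 10), carry-in 0); try C=2. So C=2.
Step 5. [col 3: W + S ≡ W (mod 10)] in column 3 we have W+S≡W with carry-in 0; given nothing yet and digits 1,2,4,5 already taken and all letters distinct, that pins S to 0 ⇒ S=0.
Step 6. [col 3: W + S ≡ W (mod 10)] W=9 is one option consistent with column 3 (W + S ≡ W (mod 10), carry-in 0) — take it, so W=9.
Step 7. [col 4: M + Q ≡ U (mod 10)] in column 4 we have M+Q≡U with carry-in 0; given nothing yet and digits 0,1,2,4,5,9 already taken and all letters distinct, that pins U to 3 ⇒ U=3.
Step 8. [col 4: M + Q ≡ U (mod 10)] column 4 (M + Q ≡ U (mod 10), carry-in 0) doesn't pin Q yet; pick Q=6 and continue, so Q=6.
Step 9. [col 4: M + Q ≡ U (mod 10)] column 4: given Q=6, U=3, carry-in 0, and digits 0,1,2,3,4,5,6,9 already taken and all letters distinct, M+Q≡U (mod 10) forces M=7, so M=7.
Step 10. [col 6: Q + N ≡ B (mod 10)] column 6: given Q=6, N=1, carry-in 1, and digits 0,1,2,3,4,5,6,7,9 already taken and all letters distinct, Q+N≡B (mod 10) forces B=8, so B=8.

Answer: B=8, C=2, E=4, K=5, M=7, N=1, Q=6, S=0, U=3, W=9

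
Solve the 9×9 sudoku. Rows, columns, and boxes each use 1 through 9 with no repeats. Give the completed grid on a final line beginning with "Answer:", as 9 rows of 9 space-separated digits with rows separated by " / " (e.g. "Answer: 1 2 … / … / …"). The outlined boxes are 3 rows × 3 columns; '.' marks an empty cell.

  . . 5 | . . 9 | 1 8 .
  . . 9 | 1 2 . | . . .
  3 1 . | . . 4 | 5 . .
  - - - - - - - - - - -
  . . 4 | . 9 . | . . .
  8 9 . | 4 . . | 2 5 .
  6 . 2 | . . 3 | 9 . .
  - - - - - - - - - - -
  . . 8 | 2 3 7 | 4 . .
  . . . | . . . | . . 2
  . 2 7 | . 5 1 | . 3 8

Step 1. [r3c3∈{6}] nothing but 6 survives at r3c3 ⇒ r3c3=6.
Step 2. [r9c7∈{6}] r9c7's peers cover all but 6. So r9c7=6.
Step 3. [r5c6∈{6}] r5c6's peers cover all but 6 ⇒ r5c6=6.
Step 4. [r9c1∈{4,9}] row 9 places 4 nowhere but r9c1, so r9c1=4.
Step 5. [r2c1∈{7}] only 7 remains possible at r2c1 ⇒ r2c1=7.
Step 6. [r4c7∈{3,7,8}] across col 7, 8 lands solely at r4c7, so r4c7=8.
Step 7. [r7c9∈{1,5,9}] in col 9, 5 fits only at r7c9. So r7c9=5.
Step 8. [r1c4∈{3,6,7}] 3 has one home in col 4: r1c4. So r1c4=3.
Step 9. [r8c4∈{6,8,9}] in col 4, 6 fits only at r8c4, so r8c4=6.
Step 10. [r1c2∈{4}] r1c2 is down to just 4 ⇒ r1c2=4.
Step 11. [r2c6∈{5,8}] r2c6 is the only open cell in row 2 admitting 5, so r2c6=5.
Step 12. [r3c8∈{2,7,9}] across row 3, 2 lands solely at r3c8 ⇒ r3c8=2.
Step 13. [r1c5∈{6,7}] in col 5, 6 fits only at r1c5, so r1c5=6.
Step 14. [r1c9∈{7}] r1c9 has the single candidate 7, so r1c9=7.
Step 15. [r5c5∈{1,7}] across row 5, 7 lands solely at r5c5 ⇒ r5c5=7.
Step 16. [r3c5∈{8}] r3c5 has the single candidate 8, so r3c5=8.
Step 17. [r4c4∈{5}] r4c4 is down to just 5, so r4c4=5.
Step 18. [r4c1∈{1}] nothing but 1 survives at r4c1 ⇒ r4c1=1.
Step 19. [r7c8∈{1,9}] in row 7, 1 fits only at r7c8, so r7c8=1.
Step 20. [r5c3∈{3}] r5c3's peers cover all but 3, so r5c3=3.
Step 21. [r6c2∈{5,7}] r6c2 is the only open cell in row 6 admitting 5, so r6c2=5.
Step 22. [r6c8∈{4,7}] in row 6, 7 fits only at r6c8 ⇒ r6c8=7.
Step 23. [r4c8∈{6}] r4c8 has the single candidate 6 ⇒ r4c8=6.
Step 24. [r6c9∈{1,4}] row 6 places 4 nowhere but r6c9 ⇒ r6c9=4.
Step 25. [r2c7∈{3}] nothing but 3 survives at r2c7 ⇒ r2c7=3.
Step 26. [r8c1∈{5,9}] across row 8, 5 lands solely at r8c1. So r8c1=5.
Step 27. [r3c9∈{9}] r3c9 has the single candidate 9. So r3c9=9.
Step 28. [r6c4∈{8}] r6c4's peers cover all but 8. So r6c4=8.
Step 29. [r7c2∈{6}] only 6 remains possible at r7c2 ⇒ r7c2=6.
Step 30. [r8c2∈{3}] r8c2's peers cover all but 3. So r8c2=3.
Step 31. [r8c7∈{7}] nothing but 7 survives at r8c7, so r8c7=7.
Step 32. [r1c1∈{2}] r1c1's peers cover all but 2 ⇒ r1c1=2.
Step 33. [r8c3∈{1}] r8c3 is down to just 1 ⇒ r8c3=1.
Step 34. [r3c4∈{7}] r3c4 is down to just 7. So r3c4=7.
Step 35. [r9c4∈{9}] nothing but 9 survives at r9c4. So r9c4=9.
Step 36. [r5c9∈{1}] r5c9 is down to just 1, so r5c9=1.
Step 37. [r8c6∈{8}] r8c6 has the single candidate 8. So r8c6=8.
Step 38. [r6c5∈{1}] nothing but 1 survives at r6c5. So r6c5=1.
Step 39. [r8c8∈{9}] nothing but 9 survives at r8c8 ⇒ r8c8=9.
Step 40. [r4c2∈{7}] nothing but 7 survives at r4c2, so r4c2=7.
Step 41. [r4c9∈{3}] nothing but 3 survives at r4c9, so r4c9=3.
Step 42. [r2c2∈{8}] r2c2 is down to just 8. So r2c2=8.
Step 43. [r8c5∈{4}] only 4 remains possible at r8c5 ⇒ r8c5=4.
Step 44. [r4c6∈{2}] r4c6 has the single candidate 2 ⇒ r4c6=2.
Step 45. [r2c9∈{6}] only 6 remains possible at r2c9 ⇒ r2c9=6.
Step 46. [r7c1∈{9}] r7c1's peers cover all but 9. So r7c1=9.
Step 47. [r2c8∈{4}] nothing but 4 survives at r2c8 ⇒ r2c8=4.

Answer: 2 4 5 3 6 9 1 8 7 / 7 8 9 1 2 5 3 4 6 / 3 1 6 7 8 4 5 2 9 / 1 7 4 5 9 2 8 6 3 / 8 9 3 4 7 6 2 5 1 / 6 5 2 8 1 3 9 7 4 / 9 6 8 2 3 7 4 1 5 / 5 3 1 6 4 8 7 9 2 / 4 2 7 9 5 1 6 3 8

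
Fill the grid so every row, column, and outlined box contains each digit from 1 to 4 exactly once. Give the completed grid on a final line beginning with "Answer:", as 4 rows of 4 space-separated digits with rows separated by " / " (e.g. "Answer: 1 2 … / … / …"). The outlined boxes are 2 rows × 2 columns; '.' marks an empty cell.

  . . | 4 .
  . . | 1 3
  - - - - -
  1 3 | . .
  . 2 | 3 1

Step 1. [r2c1∈{2,4}] across row 2, 2 lands solely at r2c1. So r2c1=2.
Step 2. [r3c4∈{2,4}] across row 3, 4 lands solely at r3c4. So r3c4=4.
Step 3. [r1c2∈{1}] only 1 remains possible at r1c2. So r1c2=1.
Step 4. [r3c3∈{2}] r3c3 has the single candidate 2 ⇒ r3c3=2.
Step 5. [r2c2∈{4}] r2c2's peers cover all but 4. So r2c2=4.
Step 6. [r1c4∈{2}] r1c4's peers cover all but 2, so r1c4=2.
Step 7. [r4c1∈{4}] r4c1 has the single candidate 4 ⇒ r4c1=4.
Step 8. [r1c1∈{3}] r1c1's peers cover all but 3. So r1c1=3.

Answer: 3 1 4 2 / 2 4 1 3 / 1 3 2 4 / 4 2 3 1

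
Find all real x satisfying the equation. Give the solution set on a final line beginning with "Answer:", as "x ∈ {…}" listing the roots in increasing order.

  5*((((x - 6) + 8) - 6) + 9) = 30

Step 1. [5*((((x - 6) + 8) - 6) + 9) = 30] LHS = 5·(…); ÷5 both sides. So div: (((x - 6) + 8) - 6) + 9 = 6.
Step 2. [(((x - 6) + 8) - 6) + 9 = 6] 9 comes off first (subtract 9), so sub: ((x - 6) + 8) - 6 = -3.
Step 3. [((x - 6) + 8) - 6 = -3] peel the -6: add 6 from each side. So sub: (x - 6) + 8 = 3.
Step 4. [(x - 6) + 8 = 3] 8 comes off first (subtract 8), so sub: x - 6 = -5.
Step 5. [x - 6 = -5] peel the -6: add 6 from each side. So sub: x = 1.

Answer: x ∈ {1}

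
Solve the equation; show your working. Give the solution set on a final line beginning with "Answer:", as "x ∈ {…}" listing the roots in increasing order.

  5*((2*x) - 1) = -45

Step 1. [5*((2*x) - 1) = -45] leading coefficient 5: divide by 5. So div: (2*x) - 1 = -9.
Step 2. [(2*x) - 1 = -9] add 1: x sits inside (… - 1). So sub: 2*x = -8.
Step 3. [2*x = -8] LHS = 2·(…); ÷2 both sides. So div: x = -4.

Answer: x ∈ {-4}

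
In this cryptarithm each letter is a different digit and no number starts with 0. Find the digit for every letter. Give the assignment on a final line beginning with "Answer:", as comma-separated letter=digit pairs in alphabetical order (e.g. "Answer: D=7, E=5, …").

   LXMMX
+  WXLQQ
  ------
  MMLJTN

Step 1. [M] M is the leading digit of a 6-digit sum of two 5-digit numbers; the final carry is exactly 1. So M=1.
Step 2. [col 1: X + Q ≡ N (mod 10)] N=9 is one option consistent with column 1 (X + Q ≡ N (mod 10), carry-in 0) — take it. So N=9.
Step 3. [col 1: X + Q ≡ N (mod 10)] several values work for Q in column 1 (X + Q ≡ N (mod 10), carry-in 0); try Q=2, so Q=2.
Step 4. [col 1: X + Q ≡ N (mod 10)] column 1 reads X+Q+carry(0)=N with Q=2, N=9; with digits 1,2,9 already taken and all letters distinct, the only value for X is 7, so X=7.
Step 5. [col 2: M + Q ≡ T (mod 10)] in column 2 we have M+Q≡T with carry-in 0; given M=1, Q=2 and digits 1,2,7,9 already taken and all letters distinct, that pins T to 3. So T=3.
Step 6. [col 3: M + L ≡ J (mod 10)] several values work for J in column 3 (M + L ≡ J (mod 10), carry-in 0); try J=5, so J=5.
Step 7. [col 3: M + L ≡ J (mod 10)] column 3: given M=1, J=5, carry-in 0, and digits 1,2,3,5,7,9 already taken and all letters distinct, M+L≡J (mod 10) forces L=4 ⇒ L=4.
Step 8. [col 5: L + W ≡ M (mod 10)] in column 5 we have L+W≡M with carry-in 1; given L=4, M=1 and digits 1,2,3,4,5,7,9 already taken and all letters distinct, that pins W to 6. So W=6.

Answer: J=5, L=4, M=1, N=9, Q=2, T=3, W=6, X=7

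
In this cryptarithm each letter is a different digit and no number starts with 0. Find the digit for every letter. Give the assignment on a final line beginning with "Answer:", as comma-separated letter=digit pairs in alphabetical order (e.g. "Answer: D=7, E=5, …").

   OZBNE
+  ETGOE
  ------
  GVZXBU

Step 1. [col 1: E + E ≡ U (mod 10)] several values work for E in column 1 (E + E ≡ U (mod 10), carry-in 0); try E=4. So E=4.
Step 2. [G] adding two 5-digit numbers gives at most 5+1 digits, and here it does — G is that final carry and must be 1. So G=1.
Step 3. [col 1: E + E ≡ U (mod 10)] column 1: given E=4, carry-in 0, and digits 1,4 already taken and all letters distinct, E+E≡U (mod 10) forces U=8. So U=8.
Step 4. [col 2: N + O ≡ B (mod 10)] several values work for B in column 2 (N + O ≡ B (mod 10), carry-in 0); try B=5, so B=5.
Step 5. [col 2: N + O ≡ B (mod 10)] no forcing yet in column 2 (carry-in 0); O=9 is free and consistent — try it ⇒ O=9.
Step 6. [col 2: N + O ≡ B (mod 10)] in column 2 we have N+O≡B with carry-in 0; given O=9, B=5 and digits 1,4,5,8,9 already taken and all letters distinct, that pins N to 6. So N=6.
Step 7. [col 3: B + G ≡ X (mod 10)] in column 3 we have B+G≡X with carry-in 1; given B=5, G=1 and digits 1,4,5,6,8,9 already taken and all letters distinct, that pins X to 7. So X=7.
Step 8. [col 4: Z + T ≡ Z (mod 10)] in column 4 we have Z+T≡Z with carry-in 0; given nothing yet and digits 1,4,5,6,7,8,9 already taken and all letters distinct, that pins T to 0, so T=0.
Step 9. [col 4: Z + T ≡ Z (mod 10)] several values work for Z in column 4 (Z + T ≡ Z (mod 10), carry-in 0); try Z=2, so Z=2.
Step 10. [col 5: O + E ≡ V (mod 10)] in column 5 we have O+E≡V with carry-in 0; given O=9, E=4 and digits 0,1,2,4,5,6,7,8,9 already taken and all letters distinct, that pins V to 3. So V=3.

Answer: B=5, E=4, G=1, N=6, O=9, T=0, U=8, V=3, X=7, Z=2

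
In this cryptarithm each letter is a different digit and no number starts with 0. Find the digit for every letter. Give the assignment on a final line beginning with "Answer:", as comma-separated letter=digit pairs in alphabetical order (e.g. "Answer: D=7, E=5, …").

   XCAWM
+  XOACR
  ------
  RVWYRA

Step 1. [col 1: M + R ≡ A (mod 10)] several values work for M in column 1 (M + R ≡ A (mod 10), carry-in 0); try M=5, so M=5.
Step 2. [col 1: M + R ≡ A (mod 10)] several values work for R in column 1 (M + R ≡ A (mod 10), carry-in 0); try R=1 ⇒ R=1.
Step 3. [col 1: M + R ≡ A (mod 10)] in column 1 we have M+R≡A with carry-in 0; given M=5, R=1 and digits 1,5 already taken and all letters distinct, that pins A to 6. So A=6.
Step 4. [col 2: W + C ≡ R (mod 10)] W=7 is one option consistent with column 2 (W + C ≡ R (mod 10), carry-in 0) — take it ⇒ W=7.
Step 5. [col 2: W + C ≡ R (mod 10)] column 2: given W=7, R=1, carry-in 0, and digits 1,5,6,7 already taken and all letters distinct, W+C≡R (mod 10) forces C=4, so C=4.
Step 6. [col 3: A + A ≡ Y (mod 10)] column 3 reads A+A+carry(1)=Y with A=6; with digits 1,4,5,6,7 already taken and all letters distinct, the only value for Y is 3. So Y=3.
Step 7. [col 4: C + O ≡ W (mod 10)] from column 4 (C=4, W=7, carry-in 1, digits 1,3,4,5,6,7 already taken and all letters distinct): O must equal 2 ⇒ O=2.
Step 8. [col 5: X + X ≡ V (mod 10)] column 5: given nothing yet, carry-in 0, and digits 1,2,3,4,5,6,7 already taken and all letters distinct, X+X≡V (mod 10) forces X=9, so X=9.
Step 9. [col 5: X + X ≡ V (mod 10)] column 5 reads X+X+carry(0)=V with X=9; with digits 1,2,3,4,5,6,7,9 already taken and all letters distinct, the only value for V is 8, so V=8.

Answer: A=6, C=4, M=5, O=2, R=1, V=8, W=7, X=9, Y=3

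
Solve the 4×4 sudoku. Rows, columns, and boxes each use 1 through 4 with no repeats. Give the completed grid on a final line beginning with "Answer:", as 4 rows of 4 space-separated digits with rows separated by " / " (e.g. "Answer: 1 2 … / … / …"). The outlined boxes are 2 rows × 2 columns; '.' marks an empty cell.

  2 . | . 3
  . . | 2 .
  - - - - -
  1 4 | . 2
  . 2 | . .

Step 1. [r1c3∈{1,4}] r1c3 is the only open cell in row 1 admitting 4, so r1c3=4.
Step 2. [r4c3∈{1,3}] col 3 places 1 nowhere but r4c3, so r4c3=1.
Step 3. [r2c2∈{1,3}] col 2 places 3 nowhere but r2c2, so r2c2=3.
Step 4. [r4c1∈{3}] r4c1's peers cover all but 3. So r4c1=3.
Step 5. [r1c2∈{1}] r1c2 has the single candidate 1 ⇒ r1c2=1.
Step 6. [r2c4∈{1}] nothing but 1 survives at r2c4 ⇒ r2c4=1.
Step 7. [r2c1∈{4}] r2c1 is down to just 4 ⇒ r2c1=4.
Step 8. [r4c4∈{4}] nothing but 4 survives at r4c4. So r4c4=4.
Step 9. [r3c3∈{3}] r3c3 has the single candidate 3. So r3c3=3.

Answer: 2 1 4 3 / 4 3 2 1 / 1 4 3 2 / 3 2 1 4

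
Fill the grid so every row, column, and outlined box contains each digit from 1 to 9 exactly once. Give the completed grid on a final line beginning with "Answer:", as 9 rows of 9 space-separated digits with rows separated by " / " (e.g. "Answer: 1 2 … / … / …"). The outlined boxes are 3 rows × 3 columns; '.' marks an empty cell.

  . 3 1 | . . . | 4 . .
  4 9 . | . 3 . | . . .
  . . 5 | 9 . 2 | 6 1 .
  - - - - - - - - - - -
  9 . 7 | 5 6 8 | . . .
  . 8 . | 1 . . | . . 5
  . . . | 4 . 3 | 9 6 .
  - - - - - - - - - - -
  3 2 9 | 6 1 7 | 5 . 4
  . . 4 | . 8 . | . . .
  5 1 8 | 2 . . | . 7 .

Step 1. [r2c7∈{2,7,8}] in col 7, 8 fits only at r2c7, so r2c7=8.
Step 2. [r6c3∈{2}] r6c3 is down to just 2. So r6c3=2.
Step 3. [r9c7∈{3}] nothing but 3 survives at r9c7. So r9c7=3.
Step 4. [r3c2∈{7}] only 7 remains possible at r3c2. So r3c2=7.
Step 5. [r5c5∈{2,7,9}] r5c5 is the only open cell in col 5 admitting 2, so r5c5=2.
Step 6. [r1c1∈{2,6,8}] 2 has one home in col 1: r1c1. So r1c1=2.
Step 7. [r1c5∈{5,7}] r1c5 is the only open cell in col 5 admitting 5 ⇒ r1c5=5.
Step 8. [r9c5∈{4,9}] across col 5, 9 lands solely at r9c5. So r9c5=9.
Step 9. [r8c2∈{6}] nothing but 6 survives at r8c2, so r8c2=6.
Step 10. [r2c4∈{7}] r2c4 has the single candidate 7 ⇒ r2c4=7.
Step 11. [r2c9∈{2}] only 2 remains possible at r2c9. So r2c9=2.
Step 12. [r5c8∈{3,4}] 4 has one home in row 5: r5c8. So r5c8=4.
Step 13. [r1c9∈{7,9}] in row 1, 7 fits only at r1c9, so r1c9=7.
Step 14. [r8c9∈{1,9}] across col 9, 9 lands solely at r8c9, so r8c9=9.
Step 15. [r8c7∈{1,2}] 1 has one home in row 8: r8c7 ⇒ r8c7=1.
Step 16. [r4c9∈{1,3}] 1 has one home in row 4: r4c9. So r4c9=1.
Step 17. [r2c3∈{6}] r2c3 has the single candidate 6. So r2c3=6.
Step 18. [r8c8∈{2}] nothing but 2 survives at r8c8. So r8c8=2.
Step 19. [r5c3∈{3}] r5c3 has the single candidate 3. So r5c3=3.
Step 20. [r9c9∈{6}] only 6 remains possible at r9c9 ⇒ r9c9=6.
Step 21. [r3c1∈{8}] nothing but 8 survives at r3c1 ⇒ r3c1=8.
Step 22. [r2c8∈{5}] r2c8 is down to just 5. So r2c8=5.
Step 23. [r5c6∈{9}] only 9 remains possible at r5c6 ⇒ r5c6=9.
Step 24. [r1c6∈{6}] r1c6's peers cover all but 6. So r1c6=6.
Step 25. [r1c4∈{8}] r1c4 is down to just 8. So r1c4=8.
Step 26. [r2c6∈{1}] r2c6 is down to just 1 ⇒ r2c6=1.
Step 27. [r7c8∈{8}] r7c8 has the single candidate 8. So r7c8=8.
Step 28. [r3c9∈{3}] only 3 remains possible at r3c9 ⇒ r3c9=3.
Step 29. [r8c4∈{3}] only 3 remains possible at r8c4 ⇒ r8c4=3.
Step 30. [r1c8∈{9}] r1c8 is down to just 9, so r1c8=9.
Step 31. [r6c1∈{1}] r6c1 is down to just 1. So r6c1=1.
Step 32. [r8c6∈{5}] nothing but 5 survives at r8c6 ⇒ r8c6=5.
Step 33. [r6c2∈{5}] r6c2 has the single candidate 5. So r6c2=5.
Step 34. [r8c1∈{7}] r8c1 has the single candidate 7, so r8c1=7.
Step 35. [r9c6∈{4}] r9c6 has the single candidate 4 ⇒ r9c6=4.
Step 36. [r5c7∈{7}] r5c7 has the single candidate 7. So r5c7=7.
Step 37. [r6c5∈{7}] only 7 remains possible at r6c5. So r6c5=7.
Step 38. [r4c7∈{2}] nothing but 2 survives at r4c7 ⇒ r4c7=2.
Step 39. [r6c9∈{8}] r6c9 is down to just 8, so r6c9=8.
Step 40. [r4c8∈{3}] nothing but 3 survives at r4c8 ⇒ r4c8=3.
Step 41. [r5c1∈{6}] r5c1's peers cover all but 6 ⇒ r5c1=6.
Step 42. [r3c5∈{4}] nothing but 4 survives at r3c5 ⇒ r3c5=4.
Step 43. [r4c2∈{4}] r4c2 is down to just 4 ⇒ r4c2=4.

Answer: 2 3 1 8 5 6 4 9 7 / 4 9 6 7 3 1 8 5 2 / 8 7 5 9 4 2 6 1 3 / 9 4 7 5 6 8 2 3 1 / 6 8 3 1 2 9 7 4 5 / 1 5 2 4 7 3 9 6 8 / 3 2 9 6 1 7 5 8 4 / 7 6 4 3 8 5 1 2 9 / 5 1 8 2 9 4 3 7 6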